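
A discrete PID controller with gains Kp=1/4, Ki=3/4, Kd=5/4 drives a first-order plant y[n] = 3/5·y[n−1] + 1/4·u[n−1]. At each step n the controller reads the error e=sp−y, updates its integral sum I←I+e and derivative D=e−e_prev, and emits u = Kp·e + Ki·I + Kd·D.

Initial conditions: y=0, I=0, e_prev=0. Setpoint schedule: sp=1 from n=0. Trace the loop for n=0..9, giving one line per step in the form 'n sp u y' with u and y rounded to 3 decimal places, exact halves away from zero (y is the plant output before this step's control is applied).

(exact arithmetic carried between steps; '≈' marks a value shown rounded to 6 d.p. or computed from one; I and e_prev carry over from the previous line; the table rounds u and y to 3 d.p., halves away from zero)
n=0: y=0, sp=1, e=sp−y=1; I=1, D=e−e_prev=1; u=1/4·1+3/4·1+5/4·1=2.25; next y=3/5·0+1/4·2.25=0.5625
n=1: y=0.5625, sp=1, e=sp−y=0.4375; I=1.4375, D=e−e_prev=-0.5625; u=1/4·0.4375+3/4·1.4375+5/4·(-0.5625)=0.484375; next y=3/5·0.5625+1/4·0.484375≈0.458594
n=2: y≈0.458594, sp=1, e=sp−y≈0.541406; I≈1.978906, D=e−e_prev≈0.103906; u=1/4·0.541406+3/4·1.978906+5/4·0.103906≈1.749414; next y=3/5·0.458594+1/4·1.749414≈0.712510
n=3: y≈0.712510, sp=1, e=sp−y≈0.287490; I≈2.266396, D=e−e_prev≈-0.253916; u=1/4·0.287490+3/4·2.266396+5/4·(-0.253916)≈1.454275; next y=3/5·0.712510+1/4·1.454275≈0.791075
n=4: y≈0.791075, sp=1, e=sp−y≈0.208925; I≈2.475322, D=e−e_prev≈-0.078565; u=1/4·0.208925+3/4·2.475322+5/4·(-0.078565)≈1.810517; next y=3/5·0.791075+1/4·1.810517≈0.927274
n=5: y≈0.927274, sp=1, e=sp−y≈0.072726; I≈2.548048, D=e−e_prev≈-0.136199; u=1/4·0.072726+3/4·2.548048+5/4·(-0.136199)≈1.758968; next y=3/5·0.927274+1/4·1.758968≈0.996106
n=6: y≈0.996106, sp=1, e=sp−y≈0.003894; I≈2.551942, D=e−e_prev≈-0.068832; u=1/4·0.003894+3/4·2.551942+5/4·(-0.068832)≈1.828889; next y=3/5·0.996106+1/4·1.828889≈1.054886
n=7: y≈1.054886, sp=1, e=sp−y≈-0.054886; I≈2.497055, D=e−e_prev≈-0.058780; u=1/4·(-0.054886)+3/4·2.497055+5/4·(-0.058780)≈1.785595; next y=3/5·1.054886+1/4·1.785595≈1.079331
n=8: y≈1.079331, sp=1, e=sp−y≈-0.079331; I≈2.417725, D=e−e_prev≈-0.024444; u=1/4·(-0.079331)+3/4·2.417725+5/4·(-0.024444)≈1.762906; next y=3/5·1.079331+1/4·1.762906≈1.088325
n=9: y≈1.088325, sp=1, e=sp−y≈-0.088325; I≈2.329400, D=e−e_prev≈-0.008994; u=1/4·(-0.088325)+3/4·2.329400+5/4·(-0.008994)≈1.713726; next y=3/5·1.088325+1/4·1.713726≈1.081426

0 1 2.250 0.000
1 1 0.484 0.563
2 1 1.749 0.459
3 1 1.454 0.713
4 1 1.811 0.791
5 1 1.759 0.927
6 1 1.829 0.996
7 1 1.786 1.055
8 1 1.763 1.079
9 1 1.714 1.088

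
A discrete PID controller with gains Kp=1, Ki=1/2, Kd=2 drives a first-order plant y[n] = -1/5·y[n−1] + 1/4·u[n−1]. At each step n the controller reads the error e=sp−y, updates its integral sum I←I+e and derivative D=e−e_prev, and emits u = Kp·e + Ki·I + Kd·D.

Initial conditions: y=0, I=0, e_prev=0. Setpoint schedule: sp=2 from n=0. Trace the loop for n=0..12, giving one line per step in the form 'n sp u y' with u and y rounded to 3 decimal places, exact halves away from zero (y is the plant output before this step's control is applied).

(exact arithmetic carried between steps; '≈' marks a value shown rounded to 6 d.p. or computed from one; I and e_prev carry over from the previous line; the table rounds u and y to 3 d.p., halves away from zero)
n=0: y=0, sp=2, e=sp−y=2; I=2, D=e−e_prev=2; u=1·2+1/2·2+2·2=7; next y=-1/5·0+1/4·7=1.75
n=1: y=1.75, sp=2, e=sp−y=0.25; I=2.25, D=e−e_prev=-1.75; u=1·0.25+1/2·2.25+2·(-1.75)=-2.125; next y=-1/5·1.75+1/4·(-2.125)=-0.88125
n=2: y=-0.88125, sp=2, e=sp−y=2.88125; I=5.13125, D=e−e_prev=2.63125; u=1·2.88125+1/2·5.13125+2·2.63125=10.709375; next y=-1/5·(-0.88125)+1/4·10.709375≈2.853594
n=3: y≈2.853594, sp=2, e=sp−y≈-0.853594; I≈4.277656, D=e−e_prev≈-3.734844; u=1·(-0.853594)+1/2·4.277656+2·(-3.734844)≈-6.184453; next y=-1/5·2.853594+1/4·(-6.184453)≈-2.116832
n=4: y≈-2.116832, sp=2, e=sp−y≈4.116832; I≈8.394488, D=e−e_prev≈4.970426; u=1·4.116832+1/2·8.394488+2·4.970426≈18.254928; next y=-1/5·(-2.116832)+1/4·18.254928≈4.987098
n=5: y≈4.987098, sp=2, e=sp−y≈-2.987098; I≈5.407390, D=e−e_prev≈-7.103930; u=1·(-2.987098)+1/2·5.407390+2·(-7.103930)≈-14.491264; next y=-1/5·4.987098+1/4·(-14.491264)≈-4.620236
n=6: y≈-4.620236, sp=2, e=sp−y≈6.620236; I≈12.027626, D=e−e_prev≈9.607334; u=1·6.620236+1/2·12.027626+2·9.607334≈31.848717; next y=-1/5·(-4.620236)+1/4·31.848717≈8.886226
n=7: y≈8.886226, sp=2, e=sp−y≈-6.886226; I≈5.141399, D=e−e_prev≈-13.506462; u=1·(-6.886226)+1/2·5.141399+2·(-13.506462)≈-31.328451; next y=-1/5·8.886226+1/4·(-31.328451)≈-9.609358
n=8: y≈-9.609358, sp=2, e=sp−y≈11.609358; I≈16.750757, D=e−e_prev≈18.495584; u=1·11.609358+1/2·16.750757+2·18.495584≈56.975905; next y=-1/5·(-9.609358)+1/4·56.975905≈16.165848
n=9: y≈16.165848, sp=2, e=sp−y≈-14.165848; I≈2.584909, D=e−e_prev≈-25.775206; u=1·(-14.165848)+1/2·2.584909+2·(-25.775206)≈-64.423804; next y=-1/5·16.165848+1/4·(-64.423804)≈-19.339121
n=10: y≈-19.339121, sp=2, e=sp−y≈21.339121; I≈23.924030, D=e−e_prev≈35.504968; u=1·21.339121+1/2·23.924030+2·35.504968≈104.311073; next y=-1/5·(-19.339121)+1/4·104.311073≈29.945592
n=11: y≈29.945592, sp=2, e=sp−y≈-27.945592; I≈-4.021562, D=e−e_prev≈-49.284713; u=1·(-27.945592)+1/2·(-4.021562)+2·(-49.284713)≈-128.525799; next y=-1/5·29.945592+1/4·(-128.525799)≈-38.120568
n=12: y≈-38.120568, sp=2, e=sp−y≈40.120568; I≈36.099006, D=e−e_prev≈68.066161; u=1·40.120568+1/2·36.099006+2·68.066161≈194.302393; next y=-1/5·(-38.120568)+1/4·194.302393≈56.199712

0 2 7.000 0.000
1 2 -2.125 1.750
2 2 10.709 -0.881
3 2 -6.184 2.854
4 2 18.255 -2.117
5 2 -14.491 4.987
6 2 31.849 -4.620
7 2 -31.328 8.886
8 2 56.976 -9.609
9 2 -64.424 16.166
10 2 104.311 -19.339
11 2 -128.526 29.946
12 2 194.302 -38.121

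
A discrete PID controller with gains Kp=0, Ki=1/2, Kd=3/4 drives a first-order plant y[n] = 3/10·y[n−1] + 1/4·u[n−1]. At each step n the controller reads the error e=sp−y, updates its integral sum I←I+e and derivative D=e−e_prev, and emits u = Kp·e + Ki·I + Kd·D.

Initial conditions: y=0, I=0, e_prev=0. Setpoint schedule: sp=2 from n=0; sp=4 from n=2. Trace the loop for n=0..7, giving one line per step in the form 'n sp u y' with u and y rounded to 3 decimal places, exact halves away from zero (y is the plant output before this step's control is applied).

0 2 2.500 0.000
1 2 1.219 0.625
2 4 5.041 0.492
3 4 4.051 1.408
4 4 6.000 1.435
5 4 6.683 1.930
6 4 7.690 2.250
7 4 8.370 2.598

(exact arithmetic carried between steps; '≈' marks a value shown rounded to 6 d.p. or computed from one; I and e_prev carry over from the previous line; the table rounds u and y to 3 d.p., halves away from zero)
n=0: y=0, sp=2, e=sp−y=2; I=2, D=e−e_prev=2; u=0·2+1/2·2+3/4·2=2.5; next y=3/10·0+1/4·2.5=0.625
n=1: y=0.625, sp=2, e=sp−y=1.375; I=3.375, D=e−e_prev=-0.625; u=0·1.375+1/2·3.375+3/4·(-0.625)=1.21875; next y=3/10·0.625+1/4·1.21875≈0.492188
n=2: y≈0.492188, sp=4, e=sp−y≈3.507813; I≈6.882813, D=e−e_prev≈2.132813; u=0·3.507813+1/2·6.882813+3/4·2.132813≈5.041016; next y=3/10·0.492188+1/4·5.041016≈1.407910
n=3: y≈1.407910, sp=4, e=sp−y≈2.592090; I≈9.474902, D=e−e_prev≈-0.915723; u=0·2.592090+1/2·9.474902+3/4·(-0.915723)≈4.050659; next y=3/10·1.407910+1/4·4.050659≈1.435038
n=4: y≈1.435038, sp=4, e=sp−y≈2.564962; I≈12.039865, D=e−e_prev≈-0.027128; u=0·2.564962+1/2·12.039865+3/4·(-0.027128)≈5.999586; next y=3/10·1.435038+1/4·5.999586≈1.930408
n=5: y≈1.930408, sp=4, e=sp−y≈2.069592; I≈14.109457, D=e−e_prev≈-0.495370; u=0·2.069592+1/2·14.109457+3/4·(-0.495370)≈6.683201; next y=3/10·1.930408+1/4·6.683201≈2.249923
n=6: y≈2.249923, sp=4, e=sp−y≈1.750077; I≈15.859534, D=e−e_prev≈-0.319515; u=0·1.750077+1/2·15.859534+3/4·(-0.319515)≈7.690131; next y=3/10·2.249923+1/4·7.690131≈2.597510
n=7: y≈2.597510, sp=4, e=sp−y≈1.402490; I≈17.262024, D=e−e_prev≈-0.347587; u=0·1.402490+1/2·17.262024+3/4·(-0.347587)≈8.370322; next y=3/10·2.597510+1/4·8.370322≈2.871833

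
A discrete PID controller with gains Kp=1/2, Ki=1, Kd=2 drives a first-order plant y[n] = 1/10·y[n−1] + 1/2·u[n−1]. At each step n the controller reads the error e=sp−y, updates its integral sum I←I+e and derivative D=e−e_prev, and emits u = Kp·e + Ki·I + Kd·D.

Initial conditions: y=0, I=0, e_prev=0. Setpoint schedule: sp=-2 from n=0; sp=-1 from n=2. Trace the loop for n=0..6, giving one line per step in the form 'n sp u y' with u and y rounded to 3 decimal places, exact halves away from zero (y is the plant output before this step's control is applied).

(exact arithmetic carried between steps; '≈' marks a value shown rounded to 6 d.p. or computed from one; I and e_prev carry over from the previous line; the table rounds u and y to 3 d.p., halves away from zero)
n=0: y=0, sp=-2, e=sp−y=-2; I=-2, D=e−e_prev=-2; u=1/2·(-2)+1·(-2)+2·(-2)=-7; next y=1/10·0+1/2·(-7)=-3.5
n=1: y=-3.5, sp=-2, e=sp−y=1.5; I=-0.5, D=e−e_prev=3.5; u=1/2·1.5+1·(-0.5)+2·3.5=7.25; next y=1/10·(-3.5)+1/2·7.25=3.275
n=2: y=3.275, sp=-1, e=sp−y=-4.275; I=-4.775, D=e−e_prev=-5.775; u=1/2·(-4.275)+1·(-4.775)+2·(-5.775)=-18.4625; next y=1/10·3.275+1/2·(-18.4625)=-8.90375
n=3: y=-8.90375, sp=-1, e=sp−y=7.90375; I=3.12875, D=e−e_prev=12.17875; u=1/2·7.90375+1·3.12875+2·12.17875=31.438125; next y=1/10·(-8.90375)+1/2·31.438125≈14.828688
n=4: y≈14.828688, sp=-1, e=sp−y≈-15.828688; I≈-12.699938, D=e−e_prev≈-23.732438; u=1/2·(-15.828688)+1·(-12.699938)+2·(-23.732438)≈-68.079156; next y=1/10·14.828688+1/2·(-68.079156)≈-32.556709
n=5: y≈-32.556709, sp=-1, e=sp−y≈31.556709; I≈18.856772, D=e−e_prev≈47.385397; u=1/2·31.556709+1·18.856772+2·47.385397≈129.405920; next y=1/10·(-32.556709)+1/2·129.405920≈61.447289
n=6: y≈61.447289, sp=-1, e=sp−y≈-62.447289; I≈-43.590517, D=e−e_prev≈-94.003999; u=1/2·(-62.447289)+1·(-43.590517)+2·(-94.003999)≈-262.822159; next y=1/10·61.447289+1/2·(-262.822159)≈-125.266351

0 -2 -7.000 0.000
1 -2 7.250 -3.500
2 -1 -18.463 3.275
3 -1 31.438 -8.904
4 -1 -68.079 14.829
5 -1 129.406 -32.557
6 -1 -262.822 61.447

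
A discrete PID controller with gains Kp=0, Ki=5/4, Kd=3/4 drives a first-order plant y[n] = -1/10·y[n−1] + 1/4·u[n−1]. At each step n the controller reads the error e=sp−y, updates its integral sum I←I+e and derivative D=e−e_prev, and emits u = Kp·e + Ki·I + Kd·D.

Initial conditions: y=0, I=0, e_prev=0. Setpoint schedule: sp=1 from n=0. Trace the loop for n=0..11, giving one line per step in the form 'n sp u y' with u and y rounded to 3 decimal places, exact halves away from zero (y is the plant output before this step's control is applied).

(exact arithmetic carried between steps; '≈' marks a value shown rounded to 6 d.p. or computed from one; I and e_prev carry over from the previous line; the table rounds u and y to 3 d.p., halves away from zero)
n=0: y=0, sp=1, e=sp−y=1; I=1, D=e−e_prev=1; u=0·1+5/4·1+3/4·1=2; next y=-1/10·0+1/4·2=0.5
n=1: y=0.5, sp=1, e=sp−y=0.5; I=1.5, D=e−e_prev=-0.5; u=0·0.5+5/4·1.5+3/4·(-0.5)=1.5; next y=-1/10·0.5+1/4·1.5=0.325
n=2: y=0.325, sp=1, e=sp−y=0.675; I=2.175, D=e−e_prev=0.175; u=0·0.675+5/4·2.175+3/4·0.175=2.85; next y=-1/10·0.325+1/4·2.85=0.68
n=3: y=0.68, sp=1, e=sp−y=0.32; I=2.495, D=e−e_prev=-0.355; u=0·0.32+5/4·2.495+3/4·(-0.355)=2.8525; next y=-1/10·0.68+1/4·2.8525=0.645125
n=4: y=0.645125, sp=1, e=sp−y=0.354875; I=2.849875, D=e−e_prev=0.034875; u=0·0.354875+5/4·2.849875+3/4·0.034875=3.5885; next y=-1/10·0.645125+1/4·3.5885≈0.832613
n=5: y≈0.832613, sp=1, e=sp−y≈0.167388; I≈3.017263, D=e−e_prev≈-0.187488; u=0·0.167388+5/4·3.017263+3/4·(-0.187488)≈3.630963; next y=-1/10·0.832613+1/4·3.630963≈0.824479
n=6: y≈0.824479, sp=1, e=sp−y≈0.175521; I≈3.192783, D=e−e_prev≈0.008133; u=0·0.175521+5/4·3.192783+3/4·0.008133≈3.997079; next y=-1/10·0.824479+1/4·3.997079≈0.916822
n=7: y≈0.916822, sp=1, e=sp−y≈0.083178; I≈3.275961, D=e−e_prev≈-0.092342; u=0·0.083178+5/4·3.275961+3/4·(-0.092342)≈4.025695; next y=-1/10·0.916822+1/4·4.025695≈0.914742
n=8: y≈0.914742, sp=1, e=sp−y≈0.085258; I≈3.361220, D=e−e_prev≈0.002080; u=0·0.085258+5/4·3.361220+3/4·0.002080≈4.203085; next y=-1/10·0.914742+1/4·4.203085≈0.959297
n=9: y≈0.959297, sp=1, e=sp−y≈0.040703; I≈3.401923, D=e−e_prev≈-0.044556; u=0·0.040703+5/4·3.401923+3/4·(-0.044556)≈4.218987; next y=-1/10·0.959297+1/4·4.218987≈0.958817
n=10: y≈0.958817, sp=1, e=sp−y≈0.041183; I≈3.443106, D=e−e_prev≈0.000480; u=0·0.041183+5/4·3.443106+3/4·0.000480≈4.304242; next y=-1/10·0.958817+1/4·4.304242≈0.980179
n=11: y≈0.980179, sp=1, e=sp−y≈0.019821; I≈3.462927, D=e−e_prev≈-0.021362; u=0·0.019821+5/4·3.462927+3/4·(-0.021362)≈4.312637; next y=-1/10·0.980179+1/4·4.312637≈0.980141

0 1 2.000 0.000
1 1 1.500 0.500
2 1 2.850 0.325
3 1 2.853 0.680
4 1 3.589 0.645
5 1 3.631 0.833
6 1 3.997 0.824
7 1 4.026 0.917
8 1 4.203 0.915
9 1 4.219 0.959
10 1 4.304 0.959
11 1 4.313 0.980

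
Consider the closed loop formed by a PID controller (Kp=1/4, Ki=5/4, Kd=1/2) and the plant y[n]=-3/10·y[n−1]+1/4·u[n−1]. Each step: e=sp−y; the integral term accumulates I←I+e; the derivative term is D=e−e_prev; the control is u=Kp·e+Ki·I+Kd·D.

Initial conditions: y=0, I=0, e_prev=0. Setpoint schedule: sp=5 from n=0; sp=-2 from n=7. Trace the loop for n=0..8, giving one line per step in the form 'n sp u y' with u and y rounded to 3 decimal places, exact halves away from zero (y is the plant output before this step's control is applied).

(exact arithmetic carried between steps; '≈' marks a value shown rounded to 6 d.p. or computed from one; I and e_prev carry over from the previous line; the table rounds u and y to 3 d.p., halves away from zero)
n=0: y=0, sp=5, e=sp−y=5; I=5, D=e−e_prev=5; u=1/4·5+5/4·5+1/2·5=10; next y=-3/10·0+1/4·10=2.5
n=1: y=2.5, sp=5, e=sp−y=2.5; I=7.5, D=e−e_prev=-2.5; u=1/4·2.5+5/4·7.5+1/2·(-2.5)=8.75; next y=-3/10·2.5+1/4·8.75=1.4375
n=2: y=1.4375, sp=5, e=sp−y=3.5625; I=11.0625, D=e−e_prev=1.0625; u=1/4·3.5625+5/4·11.0625+1/2·1.0625=15.25; next y=-3/10·1.4375+1/4·15.25=3.38125
n=3: y=3.38125, sp=5, e=sp−y=1.61875; I=12.68125, D=e−e_prev=-1.94375; u=1/4·1.61875+5/4·12.68125+1/2·(-1.94375)=15.284375; next y=-3/10·3.38125+1/4·15.284375≈2.806719
n=4: y≈2.806719, sp=5, e=sp−y≈2.193281; I≈14.874531, D=e−e_prev≈0.574531; u=1/4·2.193281+5/4·14.874531+1/2·0.574531≈19.42875; next y=-3/10·2.806719+1/4·19.42875≈4.015172
n=5: y≈4.015172, sp=5, e=sp−y≈0.984828; I≈15.859359, D=e−e_prev≈-1.208453; u=1/4·0.984828+5/4·15.859359+1/2·(-1.208453)≈19.466180; next y=-3/10·4.015172+1/4·19.466180≈3.661993
n=6: y≈3.661993, sp=5, e=sp−y≈1.338007; I≈17.197366, D=e−e_prev≈0.353179; u=1/4·1.338007+5/4·17.197366+1/2·0.353179≈22.007798; next y=-3/10·3.661993+1/4·22.007798≈4.403352
n=7: y≈4.403352, sp=-2, e=sp−y≈-6.403352; I≈10.794014, D=e−e_prev≈-7.741358; u=1/4·(-6.403352)+5/4·10.794014+1/2·(-7.741358)≈8.021001; next y=-3/10·4.403352+1/4·8.021001≈0.684245
n=8: y≈0.684245, sp=-2, e=sp−y≈-2.684245; I≈8.109770, D=e−e_prev≈3.719107; u=1/4·(-2.684245)+5/4·8.109770+1/2·3.719107≈11.325704; next y=-3/10·0.684245+1/4·11.325704≈2.626153

0 5 10.000 0.000
1 5 8.750 2.500
2 5 15.250 1.438
3 5 15.284 3.381
4 5 19.429 2.807
5 5 19.466 4.015
6 5 22.008 3.662
7 -2 8.021 4.403
8 -2 11.326 0.684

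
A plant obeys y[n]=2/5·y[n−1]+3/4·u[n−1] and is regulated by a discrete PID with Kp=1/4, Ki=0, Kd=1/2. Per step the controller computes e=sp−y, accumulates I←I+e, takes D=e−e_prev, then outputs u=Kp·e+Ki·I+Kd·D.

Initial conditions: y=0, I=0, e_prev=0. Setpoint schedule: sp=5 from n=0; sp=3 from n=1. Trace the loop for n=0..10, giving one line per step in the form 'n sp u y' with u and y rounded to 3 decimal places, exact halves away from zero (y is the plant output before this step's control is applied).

0 5 3.750 0.000
1 3 -2.359 2.813
2 3 2.640 -0.645
3 3 -0.864 1.722
4 3 1.580 0.041
5 3 -0.131 1.202
6 3 1.064 0.383
7 3 0.228 0.951
8 3 0.812 0.551
9 3 0.404 0.829
10 3 0.689 0.635

(exact arithmetic carried between steps; '≈' marks a value shown rounded to 6 d.p. or computed from one; I and e_prev carry over from the previous line; the table rounds u and y to 3 d.p., halves away from zero)
n=0: y=0, sp=5, e=sp−y=5; I=5, D=e−e_prev=5; u=1/4·5+0·5+1/2·5=3.75; next y=2/5·0+3/4·3.75=2.8125
n=1: y=2.8125, sp=3, e=sp−y=0.1875; I=5.1875, D=e−e_prev=-4.8125; u=1/4·0.1875+0·5.1875+1/2·(-4.8125)=-2.359375; next y=2/5·2.8125+3/4·(-2.359375)≈-0.644531
n=2: y≈-0.644531, sp=3, e=sp−y≈3.644531; I≈8.832031, D=e−e_prev≈3.457031; u=1/4·3.644531+0·8.832031+1/2·3.457031≈2.639648; next y=2/5·(-0.644531)+3/4·2.639648≈1.721924
n=3: y≈1.721924, sp=3, e=sp−y≈1.278076; I≈10.110107, D=e−e_prev≈-2.366455; u=1/4·1.278076+0·10.110107+1/2·(-2.366455)≈-0.863708; next y=2/5·1.721924+3/4·(-0.863708)≈0.040988
n=4: y≈0.040988, sp=3, e=sp−y≈2.959012; I≈13.069119, D=e−e_prev≈1.680936; u=1/4·2.959012+0·13.069119+1/2·1.680936≈1.580221; next y=2/5·0.040988+3/4·1.580221≈1.201561
n=5: y≈1.201561, sp=3, e=sp−y≈1.798439; I≈14.867558, D=e−e_prev≈-1.160573; u=1/4·1.798439+0·14.867558+1/2·(-1.160573)≈-0.130677; next y=2/5·1.201561+3/4·(-0.130677)≈0.382617
n=6: y≈0.382617, sp=3, e=sp−y≈2.617383; I≈17.484941, D=e−e_prev≈0.818944; u=1/4·2.617383+0·17.484941+1/2·0.818944≈1.063818; next y=2/5·0.382617+3/4·1.063818≈0.950910
n=7: y≈0.950910, sp=3, e=sp−y≈2.049090; I≈19.534031, D=e−e_prev≈-0.568293; u=1/4·2.049090+0·19.534031+1/2·(-0.568293)≈0.228126; next y=2/5·0.950910+3/4·0.228126≈0.551458
n=8: y≈0.551458, sp=3, e=sp−y≈2.448542; I≈21.982573, D=e−e_prev≈0.399452; u=1/4·2.448542+0·21.982573+1/2·0.399452≈0.811861; next y=2/5·0.551458+3/4·0.811861≈0.829479
n=9: y≈0.829479, sp=3, e=sp−y≈2.170521; I≈24.153094, D=e−e_prev≈-0.278021; u=1/4·2.170521+0·24.153094+1/2·(-0.278021)≈0.403620; next y=2/5·0.829479+3/4·0.403620≈0.634507
n=10: y≈0.634507, sp=3, e=sp−y≈2.365493; I≈26.518587, D=e−e_prev≈0.194973; u=1/4·2.365493+0·26.518587+1/2·0.194973≈0.688860; next y=2/5·0.634507+3/4·0.688860≈0.770447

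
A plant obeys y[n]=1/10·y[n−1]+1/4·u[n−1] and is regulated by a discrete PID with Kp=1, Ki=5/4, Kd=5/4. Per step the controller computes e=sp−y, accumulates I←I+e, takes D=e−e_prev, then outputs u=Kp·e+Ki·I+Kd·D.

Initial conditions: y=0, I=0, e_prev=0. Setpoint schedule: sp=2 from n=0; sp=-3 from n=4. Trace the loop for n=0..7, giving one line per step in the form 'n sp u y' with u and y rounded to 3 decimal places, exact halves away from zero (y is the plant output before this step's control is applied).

0 2 7.000 0.000
1 2 0.875 1.750
2 2 8.122 0.394
3 2 2.568 2.070
4 -3 -8.651 0.849
5 -3 1.506 -2.078
6 -3 -11.168 0.169
7 -3 -2.018 -2.775

(exact arithmetic carried between steps; '≈' marks a value shown rounded to 6 d.p. or computed from one; I and e_prev carry over from the previous line; the table rounds u and y to 3 d.p., halves away from zero)
n=0: y=0, sp=2, e=sp−y=2; I=2, D=e−e_prev=2; u=1·2+5/4·2+5/4·2=7; next y=1/10·0+1/4·7=1.75
n=1: y=1.75, sp=2, e=sp−y=0.25; I=2.25, D=e−e_prev=-1.75; u=1·0.25+5/4·2.25+5/4·(-1.75)=0.875; next y=1/10·1.75+1/4·0.875=0.39375
n=2: y=0.39375, sp=2, e=sp−y=1.60625; I=3.85625, D=e−e_prev=1.35625; u=1·1.60625+5/4·3.85625+5/4·1.35625=8.121875; next y=1/10·0.39375+1/4·8.121875≈2.069844
n=3: y≈2.069844, sp=2, e=sp−y≈-0.069844; I≈3.786406, D=e−e_prev≈-1.676094; u=1·(-0.069844)+5/4·3.786406+5/4·(-1.676094)≈2.568047; next y=1/10·2.069844+1/4·2.568047≈0.848996
n=4: y≈0.848996, sp=-3, e=sp−y≈-3.848996; I≈-0.062590, D=e−e_prev≈-3.779152; u=1·(-3.848996)+5/4·(-0.062590)+5/4·(-3.779152)≈-8.651174; next y=1/10·0.848996+1/4·(-8.651174)≈-2.077894
n=5: y≈-2.077894, sp=-3, e=sp−y≈-0.922106; I≈-0.984696, D=e−e_prev≈2.926890; u=1·(-0.922106)+5/4·(-0.984696)+5/4·2.926890≈1.505636; next y=1/10·(-2.077894)+1/4·1.505636≈0.168620
n=6: y≈0.168620, sp=-3, e=sp−y≈-3.168620; I≈-4.153316, D=e−e_prev≈-2.246514; u=1·(-3.168620)+5/4·(-4.153316)+5/4·(-2.246514)≈-11.168406; next y=1/10·0.168620+1/4·(-11.168406)≈-2.775240
n=7: y≈-2.775240, sp=-3, e=sp−y≈-0.224760; I≈-4.378076, D=e−e_prev≈2.943859; u=1·(-0.224760)+5/4·(-4.378076)+5/4·2.943859≈-2.017531; next y=1/10·(-2.775240)+1/4·(-2.017531)≈-0.781907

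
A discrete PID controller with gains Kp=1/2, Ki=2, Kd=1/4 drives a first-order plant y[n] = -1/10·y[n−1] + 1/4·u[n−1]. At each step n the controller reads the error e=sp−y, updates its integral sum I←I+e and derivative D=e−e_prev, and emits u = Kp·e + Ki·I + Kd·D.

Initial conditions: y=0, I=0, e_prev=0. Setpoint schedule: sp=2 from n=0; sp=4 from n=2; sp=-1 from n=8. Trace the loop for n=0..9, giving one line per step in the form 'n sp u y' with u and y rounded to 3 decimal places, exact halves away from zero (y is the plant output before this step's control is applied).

0 2 5.500 0.000
1 2 5.219 1.375
2 4 12.884 1.167
3 4 12.671 3.104
4 4 15.626 2.857
5 4 15.750 3.621
6 4 16.824 3.575
7 4 16.911 3.848
8 -1 3.548 3.843
9 -1 4.296 0.503

(exact arithmetic carried between steps; '≈' marks a value shown rounded to 6 d.p. or computed from one; I and e_prev carry over from the previous line; the table rounds u and y to 3 d.p., halves away from zero)
n=0: y=0, sp=2, e=sp−y=2; I=2, D=e−e_prev=2; u=1/2·2+2·2+1/4·2=5.5; next y=-1/10·0+1/4·5.5=1.375
n=1: y=1.375, sp=2, e=sp−y=0.625; I=2.625, D=e−e_prev=-1.375; u=1/2·0.625+2·2.625+1/4·(-1.375)=5.21875; next y=-1/10·1.375+1/4·5.21875≈1.167188
n=2: y≈1.167188, sp=4, e=sp−y≈2.832813; I≈5.457813, D=e−e_prev≈2.207813; u=1/2·2.832813+2·5.457813+1/4·2.207813≈12.883984; next y=-1/10·1.167188+1/4·12.883984≈3.104277
n=3: y≈3.104277, sp=4, e=sp−y≈0.895723; I≈6.353535, D=e−e_prev≈-1.937090; u=1/2·0.895723+2·6.353535+1/4·(-1.937090)≈12.670659; next y=-1/10·3.104277+1/4·12.670659≈2.857237
n=4: y≈2.857237, sp=4, e=sp−y≈1.142763; I≈7.496298, D=e−e_prev≈0.247040; u=1/2·1.142763+2·7.496298+1/4·0.247040≈15.625738; next y=-1/10·2.857237+1/4·15.625738≈3.620711
n=5: y≈3.620711, sp=4, e=sp−y≈0.379289; I≈7.875587, D=e−e_prev≈-0.763474; u=1/2·0.379289+2·7.875587+1/4·(-0.763474)≈15.749951; next y=-1/10·3.620711+1/4·15.749951≈3.575417
n=6: y≈3.575417, sp=4, e=sp−y≈0.424583; I≈8.300171, D=e−e_prev≈0.045294; u=1/2·0.424583+2·8.300171+1/4·0.045294≈16.823957; next y=-1/10·3.575417+1/4·16.823957≈3.848447
n=7: y≈3.848447, sp=4, e=sp−y≈0.151553; I≈8.451723, D=e−e_prev≈-0.273031; u=1/2·0.151553+2·8.451723+1/4·(-0.273031)≈16.910965; next y=-1/10·3.848447+1/4·16.910965≈3.842897
n=8: y≈3.842897, sp=-1, e=sp−y≈-4.842897; I≈3.608827, D=e−e_prev≈-4.994449; u=1/2·(-4.842897)+2·3.608827+1/4·(-4.994449)≈3.547593; next y=-1/10·3.842897+1/4·3.547593≈0.502609
n=9: y≈0.502609, sp=-1, e=sp−y≈-1.502609; I≈2.106218, D=e−e_prev≈3.340288; u=1/2·(-1.502609)+2·2.106218+1/4·3.340288≈4.296204; next y=-1/10·0.502609+1/4·4.296204≈1.023790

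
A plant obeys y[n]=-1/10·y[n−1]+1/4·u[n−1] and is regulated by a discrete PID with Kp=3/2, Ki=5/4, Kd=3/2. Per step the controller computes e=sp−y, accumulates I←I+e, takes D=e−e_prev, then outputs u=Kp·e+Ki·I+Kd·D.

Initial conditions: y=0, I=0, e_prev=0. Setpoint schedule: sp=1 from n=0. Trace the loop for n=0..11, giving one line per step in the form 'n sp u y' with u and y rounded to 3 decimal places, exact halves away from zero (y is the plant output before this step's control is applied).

0 1 4.250 0.000
1 1 -0.516 1.063
2 1 6.515 -0.235
3 1 -1.909 1.652
4 1 9.860 -0.642
5 1 -5.009 2.529
6 1 14.983 -1.505
7 1 -10.893 3.896
8 1 23.377 -3.113
9 1 -21.386 6.156
10 1 37.572 -5.962
11 1 -39.695 9.989

(exact arithmetic carried between steps; '≈' marks a value shown rounded to 6 d.p. or computed from one; I and e_prev carry over from the previous line; the table rounds u and y to 3 d.p., halves away from zero)
n=0: y=0, sp=1, e=sp−y=1; I=1, D=e−e_prev=1; u=3/2·1+5/4·1+3/2·1=4.25; next y=-1/10·0+1/4·4.25=1.0625
n=1: y=1.0625, sp=1, e=sp−y=-0.0625; I=0.9375, D=e−e_prev=-1.0625; u=3/2·(-0.0625)+5/4·0.9375+3/2·(-1.0625)=-0.515625; next y=-1/10·1.0625+1/4·(-0.515625)≈-0.235156
n=2: y≈-0.235156, sp=1, e=sp−y≈1.235156; I≈2.172656, D=e−e_prev≈1.297656; u=3/2·1.235156+5/4·2.172656+3/2·1.297656≈6.515039; next y=-1/10·(-0.235156)+1/4·6.515039≈1.652275
n=3: y≈1.652275, sp=1, e=sp−y≈-0.652275; I≈1.520381, D=e−e_prev≈-1.887432; u=3/2·(-0.652275)+5/4·1.520381+3/2·(-1.887432)≈-1.909084; next y=-1/10·1.652275+1/4·(-1.909084)≈-0.642499
n=4: y≈-0.642499, sp=1, e=sp−y≈1.642499; I≈3.162880, D=e−e_prev≈2.294774; u=3/2·1.642499+5/4·3.162880+3/2·2.294774≈9.859508; next y=-1/10·(-0.642499)+1/4·9.859508≈2.529127
n=5: y≈2.529127, sp=1, e=sp−y≈-1.529127; I≈1.633753, D=e−e_prev≈-3.171626; u=3/2·(-1.529127)+5/4·1.633753+3/2·(-3.171626)≈-5.008938; next y=-1/10·2.529127+1/4·(-5.008938)≈-1.505147
n=6: y≈-1.505147, sp=1, e=sp−y≈2.505147; I≈4.138900, D=e−e_prev≈4.034274; u=3/2·2.505147+5/4·4.138900+3/2·4.034274≈14.982757; next y=-1/10·(-1.505147)+1/4·14.982757≈3.896204
n=7: y≈3.896204, sp=1, e=sp−y≈-2.896204; I≈1.242696, D=e−e_prev≈-5.401351; u=3/2·(-2.896204)+5/4·1.242696+3/2·(-5.401351)≈-10.892963; next y=-1/10·3.896204+1/4·(-10.892963)≈-3.112861
n=8: y≈-3.112861, sp=1, e=sp−y≈4.112861; I≈5.355557, D=e−e_prev≈7.009065; u=3/2·4.112861+5/4·5.355557+3/2·7.009065≈23.377336; next y=-1/10·(-3.112861)+1/4·23.377336≈6.155620
n=9: y≈6.155620, sp=1, e=sp−y≈-5.155620; I≈0.199937, D=e−e_prev≈-9.268481; u=3/2·(-5.155620)+5/4·0.199937+3/2·(-9.268481)≈-21.386231; next y=-1/10·6.155620+1/4·(-21.386231)≈-5.962120
n=10: y≈-5.962120, sp=1, e=sp−y≈6.962120; I≈7.162057, D=e−e_prev≈12.117740; u=3/2·6.962120+5/4·7.162057+3/2·12.117740≈37.572360; next y=-1/10·(-5.962120)+1/4·37.572360≈9.989302
n=11: y≈9.989302, sp=1, e=sp−y≈-8.989302; I≈-1.827245, D=e−e_prev≈-15.951422; u=3/2·(-8.989302)+5/4·(-1.827245)+3/2·(-15.951422)≈-39.695142; next y=-1/10·9.989302+1/4·(-39.695142)≈-10.922716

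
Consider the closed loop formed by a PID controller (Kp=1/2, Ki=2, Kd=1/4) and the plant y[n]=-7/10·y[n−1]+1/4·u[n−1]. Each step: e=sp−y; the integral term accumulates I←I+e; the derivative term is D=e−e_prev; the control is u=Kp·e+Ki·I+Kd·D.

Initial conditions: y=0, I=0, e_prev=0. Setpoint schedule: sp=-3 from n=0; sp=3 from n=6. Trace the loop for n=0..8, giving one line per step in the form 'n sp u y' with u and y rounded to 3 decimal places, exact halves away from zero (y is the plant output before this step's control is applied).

0 -3 -8.250 0.000
1 -3 -7.828 -2.063
2 -3 -14.479 -0.513
3 -3 -11.510 -3.260
4 -3 -19.006 -0.595
5 -3 -12.865 -4.335
6 3 -6.051 -0.182
7 3 3.160 -1.385
8 3 2.981 1.760

(exact arithmetic carried between steps; '≈' marks a value shown rounded to 6 d.p. or computed from one; I and e_prev carry over from the previous line; the table rounds u and y to 3 d.p., halves away from zero)
n=0: y=0, sp=-3, e=sp−y=-3; I=-3, D=e−e_prev=-3; u=1/2·(-3)+2·(-3)+1/4·(-3)=-8.25; next y=-7/10·0+1/4·(-8.25)=-2.0625
n=1: y=-2.0625, sp=-3, e=sp−y=-0.9375; I=-3.9375, D=e−e_prev=2.0625; u=1/2·(-0.9375)+2·(-3.9375)+1/4·2.0625=-7.828125; next y=-7/10·(-2.0625)+1/4·(-7.828125)≈-0.513281
n=2: y≈-0.513281, sp=-3, e=sp−y≈-2.486719; I≈-6.424219, D=e−e_prev≈-1.549219; u=1/2·(-2.486719)+2·(-6.424219)+1/4·(-1.549219)≈-14.479102; next y=-7/10·(-0.513281)+1/4·(-14.479102)≈-3.260479
n=3: y≈-3.260479, sp=-3, e=sp−y≈0.260479; I≈-6.163740, D=e−e_prev≈2.747197; u=1/2·0.260479+2·(-6.163740)+1/4·2.747197≈-11.510442; next y=-7/10·(-3.260479)+1/4·(-11.510442)≈-0.595276
n=4: y≈-0.595276, sp=-3, e=sp−y≈-2.404724; I≈-8.568465, D=e−e_prev≈-2.665203; u=1/2·(-2.404724)+2·(-8.568465)+1/4·(-2.665203)≈-19.005592; next y=-7/10·(-0.595276)+1/4·(-19.005592)≈-4.334705
n=5: y≈-4.334705, sp=-3, e=sp−y≈1.334705; I≈-7.233759, D=e−e_prev≈3.739430; u=1/2·1.334705+2·(-7.233759)+1/4·3.739430≈-12.865309; next y=-7/10·(-4.334705)+1/4·(-12.865309)≈-0.182034
n=6: y≈-0.182034, sp=3, e=sp−y≈3.182034; I≈-4.051726, D=e−e_prev≈1.847328; u=1/2·3.182034+2·(-4.051726)+1/4·1.847328≈-6.050603; next y=-7/10·(-0.182034)+1/4·(-6.050603)≈-1.385227
n=7: y≈-1.385227, sp=3, e=sp−y≈4.385227; I≈0.333501, D=e−e_prev≈1.203194; u=1/2·4.385227+2·0.333501+1/4·1.203194≈3.160415; next y=-7/10·(-1.385227)+1/4·3.160415≈1.759763
n=8: y≈1.759763, sp=3, e=sp−y≈1.240237; I≈1.573739, D=e−e_prev≈-3.144990; u=1/2·1.240237+2·1.573739+1/4·(-3.144990)≈2.981348; next y=-7/10·1.759763+1/4·2.981348≈-0.486497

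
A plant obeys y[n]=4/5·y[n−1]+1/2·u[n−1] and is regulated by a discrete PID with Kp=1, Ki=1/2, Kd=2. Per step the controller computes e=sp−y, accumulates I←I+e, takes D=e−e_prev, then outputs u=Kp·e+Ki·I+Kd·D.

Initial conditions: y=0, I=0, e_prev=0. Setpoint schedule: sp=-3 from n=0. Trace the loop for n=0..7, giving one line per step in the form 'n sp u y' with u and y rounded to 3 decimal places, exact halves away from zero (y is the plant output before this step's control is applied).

0 -3 -10.500 0.000
1 -3 12.375 -5.250
2 -3 -22.331 1.988
3 -3 30.121 -9.576
4 -3 -49.132 7.400
5 -3 70.780 -18.646
6 -3 -110.406 20.473
7 -3 163.638 -38.825

(exact arithmetic carried between steps; '≈' marks a value shown rounded to 6 d.p. or computed from one; I and e_prev carry over from the previous line; the table rounds u and y to 3 d.p., halves away from zero)
n=0: y=0, sp=-3, e=sp−y=-3; I=-3, D=e−e_prev=-3; u=1·(-3)+1/2·(-3)+2·(-3)=-10.5; next y=4/5·0+1/2·(-10.5)=-5.25
n=1: y=-5.25, sp=-3, e=sp−y=2.25; I=-0.75, D=e−e_prev=5.25; u=1·2.25+1/2·(-0.75)+2·5.25=12.375; next y=4/5·(-5.25)+1/2·12.375=1.9875
n=2: y=1.9875, sp=-3, e=sp−y=-4.9875; I=-5.7375, D=e−e_prev=-7.2375; u=1·(-4.9875)+1/2·(-5.7375)+2·(-7.2375)=-22.33125; next y=4/5·1.9875+1/2·(-22.33125)=-9.575625
n=3: y=-9.575625, sp=-3, e=sp−y=6.575625; I=0.838125, D=e−e_prev=11.563125; u=1·6.575625+1/2·0.838125+2·11.563125≈30.120938; next y=4/5·(-9.575625)+1/2·30.120938≈7.399969
n=4: y≈7.399969, sp=-3, e=sp−y≈-10.399969; I≈-9.561844, D=e−e_prev≈-16.975594; u=1·(-10.399969)+1/2·(-9.561844)+2·(-16.975594)≈-49.132078; next y=4/5·7.399969+1/2·(-49.132078)≈-18.646064
n=5: y≈-18.646064, sp=-3, e=sp−y≈15.646064; I≈6.084220, D=e−e_prev≈26.046033; u=1·15.646064+1/2·6.084220+2·26.046033≈70.780240; next y=4/5·(-18.646064)+1/2·70.780240≈20.473269
n=6: y≈20.473269, sp=-3, e=sp−y≈-23.473269; I≈-17.389048, D=e−e_prev≈-39.119333; u=1·(-23.473269)+1/2·(-17.389048)+2·(-39.119333)≈-110.406458; next y=4/5·20.473269+1/2·(-110.406458)≈-38.824614
n=7: y≈-38.824614, sp=-3, e=sp−y≈35.824614; I≈18.435566, D=e−e_prev≈59.297883; u=1·35.824614+1/2·18.435566+2·59.297883≈163.638163; next y=4/5·(-38.824614)+1/2·163.638163≈50.759390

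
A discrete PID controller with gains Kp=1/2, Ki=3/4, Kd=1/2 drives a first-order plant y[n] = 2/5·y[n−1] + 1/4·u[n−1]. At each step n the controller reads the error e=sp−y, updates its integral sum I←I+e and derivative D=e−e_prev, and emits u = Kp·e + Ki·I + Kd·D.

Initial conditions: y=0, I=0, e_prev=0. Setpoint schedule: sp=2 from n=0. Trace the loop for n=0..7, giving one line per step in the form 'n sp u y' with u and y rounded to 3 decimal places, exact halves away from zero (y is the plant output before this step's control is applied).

(exact arithmetic carried between steps; '≈' marks a value shown rounded to 6 d.p. or computed from one; I and e_prev carry over from the previous line; the table rounds u and y to 3 d.p., halves away from zero)
n=0: y=0, sp=2, e=sp−y=2; I=2, D=e−e_prev=2; u=1/2·2+3/4·2+1/2·2=3.5; next y=2/5·0+1/4·3.5=0.875
n=1: y=0.875, sp=2, e=sp−y=1.125; I=3.125, D=e−e_prev=-0.875; u=1/2·1.125+3/4·3.125+1/2·(-0.875)=2.46875; next y=2/5·0.875+1/4·2.46875≈0.967188
n=2: y≈0.967188, sp=2, e=sp−y≈1.032813; I≈4.157813, D=e−e_prev≈-0.092188; u=1/2·1.032813+3/4·4.157813+1/2·(-0.092188)≈3.588672; next y=2/5·0.967188+1/4·3.588672≈1.284043
n=3: y≈1.284043, sp=2, e=sp−y≈0.715957; I≈4.873770, D=e−e_prev≈-0.316855; u=1/2·0.715957+3/4·4.873770+1/2·(-0.316855)≈3.854878; next y=2/5·1.284043+1/4·3.854878≈1.477337
n=4: y≈1.477337, sp=2, e=sp−y≈0.522663; I≈5.396433, D=e−e_prev≈-0.193294; u=1/2·0.522663+3/4·5.396433+1/2·(-0.193294)≈4.212009; next y=2/5·1.477337+1/4·4.212009≈1.643937
n=5: y≈1.643937, sp=2, e=sp−y≈0.356063; I≈5.752496, D=e−e_prev≈-0.166600; u=1/2·0.356063+3/4·5.752496+1/2·(-0.166600)≈4.409103; next y=2/5·1.643937+1/4·4.409103≈1.759851
n=6: y≈1.759851, sp=2, e=sp−y≈0.240149; I≈5.992645, D=e−e_prev≈-0.115914; u=1/2·0.240149+3/4·5.992645+1/2·(-0.115914)≈4.556602; next y=2/5·1.759851+1/4·4.556602≈1.843091
n=7: y≈1.843091, sp=2, e=sp−y≈0.156909; I≈6.149555, D=e−e_prev≈-0.083240; u=1/2·0.156909+3/4·6.149555+1/2·(-0.083240)≈4.649000; next y=2/5·1.843091+1/4·4.649000≈1.899486

0 2 3.500 0.000
1 2 2.469 0.875
2 2 3.589 0.967
3 2 3.855 1.284
4 2 4.212 1.477
5 2 4.409 1.644
6 2 4.557 1.760
7 2 4.649 1.843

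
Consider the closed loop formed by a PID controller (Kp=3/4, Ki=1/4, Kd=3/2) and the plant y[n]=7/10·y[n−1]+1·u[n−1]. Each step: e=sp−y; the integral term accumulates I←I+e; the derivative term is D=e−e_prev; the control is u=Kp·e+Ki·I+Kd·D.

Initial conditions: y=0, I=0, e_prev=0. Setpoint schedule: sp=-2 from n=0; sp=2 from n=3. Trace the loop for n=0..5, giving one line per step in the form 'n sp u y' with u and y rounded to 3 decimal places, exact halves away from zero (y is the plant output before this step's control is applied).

0 -2 -5.000 0.000
1 -2 10.000 -5.000
2 -2 -25.500 6.500
3 2 68.250 -20.950
4 2 -159.525 53.585
5 2 378.383 -122.016

(exact arithmetic carried between steps; '≈' marks a value shown rounded to 6 d.p. or computed from one; I and e_prev carry over from the previous line; the table rounds u and y to 3 d.p., halves away from zero)
n=0: y=0, sp=-2, e=sp−y=-2; I=-2, D=e−e_prev=-2; u=3/4·(-2)+1/4·(-2)+3/2·(-2)=-5; next y=7/10·0+1·(-5)=-5
n=1: y=-5, sp=-2, e=sp−y=3; I=1, D=e−e_prev=5; u=3/4·3+1/4·1+3/2·5=10; next y=7/10·(-5)+1·10=6.5
n=2: y=6.5, sp=-2, e=sp−y=-8.5; I=-7.5, D=e−e_prev=-11.5; u=3/4·(-8.5)+1/4·(-7.5)+3/2·(-11.5)=-25.5; next y=7/10·6.5+1·(-25.5)=-20.95
n=3: y=-20.95, sp=2, e=sp−y=22.95; I=15.45, D=e−e_prev=31.45; u=3/4·22.95+1/4·15.45+3/2·31.45=68.25; next y=7/10·(-20.95)+1·68.25=53.585
n=4: y=53.585, sp=2, e=sp−y=-51.585; I=-36.135, D=e−e_prev=-74.535; u=3/4·(-51.585)+1/4·(-36.135)+3/2·(-74.535)=-159.525; next y=7/10·53.585+1·(-159.525)=-122.0155
n=5: y=-122.0155, sp=2, e=sp−y=124.0155; I=87.8805, D=e−e_prev=175.6005; u=3/4·124.0155+1/4·87.8805+3/2·175.6005=378.3825; next y=7/10·(-122.0155)+1·378.3825=292.97165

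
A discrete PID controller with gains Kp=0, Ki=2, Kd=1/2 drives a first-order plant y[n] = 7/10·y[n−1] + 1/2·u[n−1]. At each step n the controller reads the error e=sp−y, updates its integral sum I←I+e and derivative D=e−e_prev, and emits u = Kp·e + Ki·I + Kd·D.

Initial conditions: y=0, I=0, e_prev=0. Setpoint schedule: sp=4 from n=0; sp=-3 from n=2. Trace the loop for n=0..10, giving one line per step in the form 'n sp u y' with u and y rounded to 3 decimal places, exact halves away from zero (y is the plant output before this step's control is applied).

(exact arithmetic carried between steps; '≈' marks a value shown rounded to 6 d.p. or computed from one; I and e_prev carry over from the previous line; the table rounds u and y to 3 d.p., halves away from zero)
n=0: y=0, sp=4, e=sp−y=4; I=4, D=e−e_prev=4; u=0·4+2·4+1/2·4=10; next y=7/10·0+1/2·10=5
n=1: y=5, sp=4, e=sp−y=-1; I=3, D=e−e_prev=-5; u=0·(-1)+2·3+1/2·(-5)=3.5; next y=7/10·5+1/2·3.5=5.25
n=2: y=5.25, sp=-3, e=sp−y=-8.25; I=-5.25, D=e−e_prev=-7.25; u=0·(-8.25)+2·(-5.25)+1/2·(-7.25)=-14.125; next y=7/10·5.25+1/2·(-14.125)=-3.3875
n=3: y=-3.3875, sp=-3, e=sp−y=0.3875; I=-4.8625, D=e−e_prev=8.6375; u=0·0.3875+2·(-4.8625)+1/2·8.6375=-5.40625; next y=7/10·(-3.3875)+1/2·(-5.40625)=-5.074375
n=4: y=-5.074375, sp=-3, e=sp−y=2.074375; I=-2.788125, D=e−e_prev=1.686875; u=0·2.074375+2·(-2.788125)+1/2·1.686875≈-4.732813; next y=7/10·(-5.074375)+1/2·(-4.732813)≈-5.918469
n=5: y≈-5.918469, sp=-3, e=sp−y≈2.918469; I≈0.130344, D=e−e_prev≈0.844094; u=0·2.918469+2·0.130344+1/2·0.844094≈0.682734; next y=7/10·(-5.918469)+1/2·0.682734≈-3.801561
n=6: y≈-3.801561, sp=-3, e=sp−y≈0.801561; I≈0.931905, D=e−e_prev≈-2.116908; u=0·0.801561+2·0.931905+1/2·(-2.116908)≈0.805355; next y=7/10·(-3.801561)+1/2·0.805355≈-2.258415
n=7: y≈-2.258415, sp=-3, e=sp−y≈-0.741585; I≈0.190320, D=e−e_prev≈-1.543146; u=0·(-0.741585)+2·0.190320+1/2·(-1.543146)≈-0.390934; next y=7/10·(-2.258415)+1/2·(-0.390934)≈-1.776357
n=8: y≈-1.776357, sp=-3, e=sp−y≈-1.223643; I≈-1.033323, D=e−e_prev≈-0.482058; u=0·(-1.223643)+2·(-1.033323)+1/2·(-0.482058)≈-2.307675; next y=7/10·(-1.776357)+1/2·(-2.307675)≈-2.397288
n=9: y≈-2.397288, sp=-3, e=sp−y≈-0.602712; I≈-1.636035, D=e−e_prev≈0.620930; u=0·(-0.602712)+2·(-1.636035)+1/2·0.620930≈-2.961606; next y=7/10·(-2.397288)+1/2·(-2.961606)≈-3.158904
n=10: y≈-3.158904, sp=-3, e=sp−y≈0.158904; I≈-1.477131, D=e−e_prev≈0.761617; u=0·0.158904+2·(-1.477131)+1/2·0.761617≈-2.573454; next y=7/10·(-3.158904)+1/2·(-2.573454)≈-3.497960

0 4 10.000 0.000
1 4 3.500 5.000
2 -3 -14.125 5.250
3 -3 -5.406 -3.388
4 -3 -4.733 -5.074
5 -3 0.683 -5.918
6 -3 0.805 -3.802
7 -3 -0.391 -2.258
8 -3 -2.308 -1.776
9 -3 -2.962 -2.397
10 -3 -2.573 -3.159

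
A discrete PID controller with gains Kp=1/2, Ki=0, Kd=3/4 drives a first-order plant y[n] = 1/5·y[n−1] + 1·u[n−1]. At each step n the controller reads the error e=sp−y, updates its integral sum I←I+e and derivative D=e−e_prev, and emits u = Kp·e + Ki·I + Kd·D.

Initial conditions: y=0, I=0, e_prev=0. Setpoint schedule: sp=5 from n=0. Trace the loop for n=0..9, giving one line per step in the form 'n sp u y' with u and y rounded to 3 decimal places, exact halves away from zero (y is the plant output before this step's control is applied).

0 5 6.250 0.000
1 5 -5.313 6.250
2 5 12.266 -4.063
3 5 -14.863 11.453
4 5 26.806 -12.573
5 5 -37.293 24.291
6 5 61.262 -32.435
7 5 -90.295 54.775
8 5 142.757 -79.340
9 5 -215.616 126.889

(exact arithmetic carried between steps; '≈' marks a value shown rounded to 6 d.p. or computed from one; I and e_prev carry over from the previous line; the table rounds u and y to 3 d.p., halves away from zero)
n=0: y=0, sp=5, e=sp−y=5; I=5, D=e−e_prev=5; u=1/2·5+0·5+3/4·5=6.25; next y=1/5·0+1·6.25=6.25
n=1: y=6.25, sp=5, e=sp−y=-1.25; I=3.75, D=e−e_prev=-6.25; u=1/2·(-1.25)+0·3.75+3/4·(-6.25)=-5.3125; next y=1/5·6.25+1·(-5.3125)=-4.0625
n=2: y=-4.0625, sp=5, e=sp−y=9.0625; I=12.8125, D=e−e_prev=10.3125; u=1/2·9.0625+0·12.8125+3/4·10.3125=12.265625; next y=1/5·(-4.0625)+1·12.265625=11.453125
n=3: y=11.453125, sp=5, e=sp−y=-6.453125; I=6.359375, D=e−e_prev=-15.515625; u=1/2·(-6.453125)+0·6.359375+3/4·(-15.515625)≈-14.863281; next y=1/5·11.453125+1·(-14.863281)≈-12.572656
n=4: y≈-12.572656, sp=5, e=sp−y≈17.572656; I≈23.932031, D=e−e_prev≈24.025781; u=1/2·17.572656+0·23.932031+3/4·24.025781≈26.805664; next y=1/5·(-12.572656)+1·26.805664≈24.291133
n=5: y≈24.291133, sp=5, e=sp−y≈-19.291133; I≈4.640898, D=e−e_prev≈-36.863789; u=1/2·(-19.291133)+0·4.640898+3/4·(-36.863789)≈-37.293408; next y=1/5·24.291133+1·(-37.293408)≈-32.435182
n=6: y≈-32.435182, sp=5, e=sp−y≈37.435182; I≈42.076080, D=e−e_prev≈56.726314; u=1/2·37.435182+0·42.076080+3/4·56.726314≈61.262327; next y=1/5·(-32.435182)+1·61.262327≈54.775290
n=7: y≈54.775290, sp=5, e=sp−y≈-49.775290; I≈-7.699210, D=e−e_prev≈-87.210472; u=1/2·(-49.775290)+0·(-7.699210)+3/4·(-87.210472)≈-90.295499; next y=1/5·54.775290+1·(-90.295499)≈-79.340441
n=8: y≈-79.340441, sp=5, e=sp−y≈84.340441; I≈76.641231, D=e−e_prev≈134.115731; u=1/2·84.340441+0·76.641231+3/4·134.115731≈142.757019; next y=1/5·(-79.340441)+1·142.757019≈126.888931
n=9: y≈126.888931, sp=5, e=sp−y≈-121.888931; I≈-45.247700, D=e−e_prev≈-206.229372; u=1/2·(-121.888931)+0·(-45.247700)+3/4·(-206.229372)≈-215.616494; next y=1/5·126.888931+1·(-215.616494)≈-190.238708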